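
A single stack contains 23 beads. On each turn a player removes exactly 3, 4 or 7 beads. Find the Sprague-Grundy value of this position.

1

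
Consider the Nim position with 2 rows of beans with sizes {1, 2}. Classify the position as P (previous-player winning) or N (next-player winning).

N-position

Bitwise XOR of the heap sizes:
  01  (1)
  10  (2)
  --
  11  (3)
The nim-sum is 3 ≠ 0, so this is an N-position: the player to move can win.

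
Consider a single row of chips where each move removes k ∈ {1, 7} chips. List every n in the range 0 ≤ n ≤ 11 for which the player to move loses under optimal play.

0, 2, 4, 6, 8, 10

Grundy values for subtraction set {1, 7}:
k:     0  1  2  3  4  5  6  7  8  9 10 11
g(k):  0  1  0  1  0  1  0  1  0  1  0  1
The P-positions (g = 0) in 0..11 are 0, 2, 4, 6, 8, 10.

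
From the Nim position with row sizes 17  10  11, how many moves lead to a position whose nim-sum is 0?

Write each in binary and XOR column by column:
  10001  (17)
  01010  (10)
  01011  (11)
  -----
  10000  (16)
The overall nim-sum is X = 16. A row of size p has a winning move iff p XOR X < p (reduce it to p XOR X).
  17: 17 XOR 16 = 1 < 17 — winning move (to 1).
  10: 10 XOR 16 = 26 ≥ 10 — no move.
  11: 11 XOR 16 = 27 ≥ 11 — no move.
That gives 1 winning move.

1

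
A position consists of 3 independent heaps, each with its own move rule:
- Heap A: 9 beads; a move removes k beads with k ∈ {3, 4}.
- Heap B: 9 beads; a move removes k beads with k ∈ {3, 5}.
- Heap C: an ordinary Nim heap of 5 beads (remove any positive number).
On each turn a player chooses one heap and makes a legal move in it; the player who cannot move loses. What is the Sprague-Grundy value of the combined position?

Build the Grundy sequence for heap A with g(k) = mex{g(k−s) : s ∈ {3, 4}, s ≤ k}:
k:     0  1  2  3  4  5  6  7  8  9
g(k):  0  0  0  1  1  1  2  0  0  0
So g(9) = 0.
Build the Grundy sequence for heap B with g(k) = mex{g(k−s) : s ∈ {3, 5}, s ≤ k}:
g(0) = mex{} = 0
g(1) = mex{} = 0
g(2) = mex{} = 0
g(3) = mex{0} = 1
g(4) = mex{0} = 1
g(5) = mex{0} = 1
g(6) = mex{0,1} = 2
g(7) = mex{0,1} = 2
g(8) = mex{1} = 0
g(9) = mex{1,2} = 0
So g(9) = 0.
Heap C is a plain Nim heap of size 5, so its Grundy value is 5.
The value of a disjunctive sum is the nim-sum of the parts.
Combined value = 0 ⊕ 0 ⊕ 5 = 5.

5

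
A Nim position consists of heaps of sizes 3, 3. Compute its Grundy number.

0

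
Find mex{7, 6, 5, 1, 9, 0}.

The values 0, 1 are all present; 2 is the first non-negative integer missing from the set.

2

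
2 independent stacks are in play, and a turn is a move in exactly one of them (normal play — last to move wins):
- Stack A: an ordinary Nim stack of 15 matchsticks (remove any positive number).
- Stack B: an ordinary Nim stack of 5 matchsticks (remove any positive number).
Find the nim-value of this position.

10

Stack A is a plain Nim stack of size 15, so its Grundy value is 15.
Stack B is a plain Nim stack of size 5, so its Grundy value is 5.
By the Sprague-Grundy theorem, the Grundy value of a sum of independent games is the XOR of the component values.
Combined value = 15 ⊕ 5 = 10.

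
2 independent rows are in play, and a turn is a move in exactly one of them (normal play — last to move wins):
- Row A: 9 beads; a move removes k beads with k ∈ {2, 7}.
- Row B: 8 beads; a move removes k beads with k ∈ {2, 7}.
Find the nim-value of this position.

For row A, compute g(0), g(1), … with moves {2, 7}:
k:     0  1  2  3  4  5  6  7  8  9
g(k):  0  0  1  1  0  0  1  1  2  0
So g(9) = 0.
Build the Grundy sequence for row B with g(k) = mex{g(k−s) : s ∈ {2, 7}, s ≤ k}:
k:     0  1  2  3  4  5  6  7  8
g(k):  0  0  1  1  0  0  1  1  2
So g(8) = 2.
The value of a disjunctive sum is the nim-sum of the parts.
Combined value = 0 ⊕ 2 = 2.

2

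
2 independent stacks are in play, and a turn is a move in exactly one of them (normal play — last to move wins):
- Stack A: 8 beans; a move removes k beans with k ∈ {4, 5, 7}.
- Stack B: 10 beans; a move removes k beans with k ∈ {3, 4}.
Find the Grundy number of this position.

3

For stack A, compute g(0), g(1), … with moves {4, 5, 7}:
g(0) = mex{} = 0
g(1) = mex{} = 0
g(2) = mex{} = 0
g(3) = mex{} = 0
g(4) = mex{0} = 1
g(5) = mex{0} = 1
g(6) = mex{0} = 1
g(7) = mex{0} = 1
g(8) = mex{0,1} = 2
So g(8) = 2.
Build the Grundy sequence for stack B with g(k) = mex{g(k−s) : s ∈ {3, 4}, s ≤ k}:
g(0) = mex{} = 0
g(1) = mex{} = 0
g(2) = mex{} = 0
g(3) = mex{0} = 1
g(4) = mex{0} = 1
g(5) = mex{0} = 1
g(6) = mex{0,1} = 2
g(7) = mex{1} = 0
g(8) = mex{1} = 0
g(9) = mex{1,2} = 0
g(10) = mex{0,2} = 1
So g(10) = 1.
The value of a disjunctive sum is the nim-sum of the parts.
Combined value = 2 XOR 1 = 3.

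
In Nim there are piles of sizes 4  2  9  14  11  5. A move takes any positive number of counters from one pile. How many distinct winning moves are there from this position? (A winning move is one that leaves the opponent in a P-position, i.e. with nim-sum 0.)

3

In binary:
  0100  (4)
  0010  (2)
  1001  (9)
  1110  (14)
  1011  (11)
  0101  (5)
  ----
  1111  (15)
The overall nim-sum is X = 15. A pile of size p has a winning move iff p XOR X < p (reduce it to p XOR X).
  4: 4 XOR 15 = 11 ≥ 4 — no move.
  2: 2 XOR 15 = 13 ≥ 2 — no move.
  9: 9 XOR 15 = 6 < 9 — winning move (to 6).
  14: 14 XOR 15 = 1 < 14 — winning move (to 1).
  11: 11 XOR 15 = 4 < 11 — winning move (to 4).
  5: 5 XOR 15 = 10 ≥ 5 — no move.
That gives 3 winning moves.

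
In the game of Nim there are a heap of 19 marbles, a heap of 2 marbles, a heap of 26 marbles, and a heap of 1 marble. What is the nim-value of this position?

Compute the nim-sum pairwise:
19 ⊕ 2 = 17
17 ⊕ 26 = 11
11 ⊕ 1 = 10

10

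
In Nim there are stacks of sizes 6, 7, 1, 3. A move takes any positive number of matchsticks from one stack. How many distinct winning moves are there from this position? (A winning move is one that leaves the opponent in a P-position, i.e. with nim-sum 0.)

Bitwise XOR of the heap sizes:
  110  (6)
  111  (7)
  001  (1)
  011  (3)
  ---
  011  (3)
The overall nim-sum is X = 3. A stack of size p has a winning move iff p XOR X < p (reduce it to p XOR X).
  6: 6 XOR 3 = 5 < 6 — winning move (to 5).
  7: 7 XOR 3 = 4 < 7 — winning move (to 4).
  1: 1 XOR 3 = 2 ≥ 1 — no move.
  3: 3 XOR 3 = 0 < 3 — winning move (to 0).
That gives 3 winning moves.

3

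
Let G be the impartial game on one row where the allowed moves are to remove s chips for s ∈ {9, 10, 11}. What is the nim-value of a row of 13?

1

Build the Grundy sequence with g(k) = mex{g(k−s) : s ∈ {9, 10, 11}, s ≤ k}:
g(0) = mex{} = 0
g(1) = mex{} = 0
g(2) = mex{} = 0
g(3) = mex{} = 0
g(4) = mex{} = 0
g(5) = mex{} = 0
g(6) = mex{} = 0
g(7) = mex{} = 0
g(8) = mex{} = 0
g(9) = mex{0} = 1
g(10) = mex{0} = 1
g(11) = mex{0} = 1
g(12) = mex{0} = 1
g(13) = mex{0} = 1
So g(13) = 1.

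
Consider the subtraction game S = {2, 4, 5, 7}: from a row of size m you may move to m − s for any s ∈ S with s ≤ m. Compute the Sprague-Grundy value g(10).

0

Grundy values for subtraction set {2, 4, 5, 7}:
g(0) = mex{} = 0
g(1) = mex{} = 0
g(2) = mex{0} = 1
g(3) = mex{0} = 1
g(4) = mex{0,1} = 2
g(5) = mex{0,1} = 2
g(6) = mex{0,1,2} = 3
g(7) = mex{0,1,2} = 3
g(8) = mex{0,1,2,3} = 4
g(9) = mex{1,2,3} = 0
g(10) = mex{1,2,3,4} = 0
So g(10) = 0.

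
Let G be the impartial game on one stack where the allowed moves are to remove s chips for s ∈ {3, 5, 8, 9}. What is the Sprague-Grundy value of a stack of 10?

3

Compute g(0), g(1), … for moves {3, 5, 8, 9}:
k:     0  1  2  3  4  5  6  7  8  9 10
g(k):  0  0  0  1  1  1  2  2  2  3  3
So g(10) = 3.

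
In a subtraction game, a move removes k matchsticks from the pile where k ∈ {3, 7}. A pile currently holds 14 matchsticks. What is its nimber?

1

Build the Grundy sequence with g(k) = mex{g(k−s) : s ∈ {3, 7}, s ≤ k}:
k:     0  1  2  3  4  5  6  7  8  9 10 11 12 13 14
g(k):  0  0  0  1  1  1  0  2  2  1  0  0  0  1  1
So g(14) = 1.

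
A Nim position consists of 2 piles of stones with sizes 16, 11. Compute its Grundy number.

27

Nim-sum: 16 ⊕ 11 = 27.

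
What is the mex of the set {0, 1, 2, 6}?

3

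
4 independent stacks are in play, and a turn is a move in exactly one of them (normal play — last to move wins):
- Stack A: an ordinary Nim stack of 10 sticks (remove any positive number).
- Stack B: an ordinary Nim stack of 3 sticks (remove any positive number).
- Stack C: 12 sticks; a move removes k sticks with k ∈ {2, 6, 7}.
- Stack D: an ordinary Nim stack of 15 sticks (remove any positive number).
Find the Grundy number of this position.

4

Stack A is a plain Nim stack of size 10, so its Grundy value is 10.
Stack B is a plain Nim stack of size 3, so its Grundy value is 3.
For stack C, compute g(0), g(1), … with moves {2, 6, 7}:
g(0) = mex{} = 0
g(1) = mex{} = 0
g(2) = mex{0} = 1
g(3) = mex{0} = 1
g(4) = mex{1} = 0
g(5) = mex{1} = 0
g(6) = mex{0} = 1
g(7) = mex{0} = 1
g(8) = mex{0,1} = 2
g(9) = mex{1} = 0
g(10) = mex{0,1,2} = 3
g(11) = mex{0} = 1
g(12) = mex{0,1,3} = 2
So g(12) = 2.
Stack D is a plain Nim stack of size 15, so its Grundy value is 15.
By the Sprague-Grundy theorem, the Grundy value of a sum of independent games is the XOR of the component values.
Combined value = 10 XOR 3 XOR 2 XOR 15 = 4.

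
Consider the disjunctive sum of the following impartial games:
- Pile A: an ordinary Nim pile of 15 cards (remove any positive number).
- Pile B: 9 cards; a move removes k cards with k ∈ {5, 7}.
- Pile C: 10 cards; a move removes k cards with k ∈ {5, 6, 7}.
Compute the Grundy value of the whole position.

12

Pile A is a plain Nim pile of size 15, so its Grundy value is 15.
Grundy values for pile B (subtraction set {5, 7}):
g(0) = mex{} = 0
g(1) = mex{} = 0
g(2) = mex{} = 0
g(3) = mex{} = 0
g(4) = mex{} = 0
g(5) = mex{0} = 1
g(6) = mex{0} = 1
g(7) = mex{0} = 1
g(8) = mex{0} = 1
g(9) = mex{0} = 1
So g(9) = 1.
Grundy values for pile C (subtraction set {5, 6, 7}):
g(0) = mex{} = 0
g(1) = mex{} = 0
g(2) = mex{} = 0
g(3) = mex{} = 0
g(4) = mex{} = 0
g(5) = mex{0} = 1
g(6) = mex{0} = 1
g(7) = mex{0} = 1
g(8) = mex{0} = 1
g(9) = mex{0} = 1
g(10) = mex{0,1} = 2
So g(10) = 2.
The value of a disjunctive sum is the nim-sum of the parts.
Combined value = 15 ⊕ 1 ⊕ 2 = 12.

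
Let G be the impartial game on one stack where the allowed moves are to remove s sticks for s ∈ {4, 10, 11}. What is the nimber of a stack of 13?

1

Grundy values for subtraction set {4, 10, 11}:
g(0) = mex{} = 0
g(1) = mex{} = 0
g(2) = mex{} = 0
g(3) = mex{} = 0
g(4) = mex{0} = 1
g(5) = mex{0} = 1
g(6) = mex{0} = 1
g(7) = mex{0} = 1
g(8) = mex{1} = 0
g(9) = mex{1} = 0
g(10) = mex{0,1} = 2
g(11) = mex{0,1} = 2
g(12) = mex{0} = 1
g(13) = mex{0} = 1
So g(13) = 1.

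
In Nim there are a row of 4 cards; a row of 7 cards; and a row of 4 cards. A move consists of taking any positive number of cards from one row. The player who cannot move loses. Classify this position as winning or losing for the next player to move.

Compute the nim-sum pairwise:
4 ⊕ 7 = 3
3 ⊕ 4 = 7
The nim-sum is 7 ≠ 0, so this is an N-position: the player to move can win.

Winning position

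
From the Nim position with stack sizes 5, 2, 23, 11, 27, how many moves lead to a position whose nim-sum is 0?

Nim-sum: 5 ^ 2 ^ 23 ^ 11 ^ 27 = 0.
The nim-sum is already 0, so every move leaves a nonzero nim-sum — there are no winning moves.

0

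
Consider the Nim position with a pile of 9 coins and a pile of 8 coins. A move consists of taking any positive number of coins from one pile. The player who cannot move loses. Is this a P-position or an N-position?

Nim-sum: 9 ^ 8 = 1.
The nim-sum is 1 ≠ 0, so this is an N-position: the player to move can win.

N-position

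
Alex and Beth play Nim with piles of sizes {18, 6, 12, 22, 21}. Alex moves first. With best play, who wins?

Alex wins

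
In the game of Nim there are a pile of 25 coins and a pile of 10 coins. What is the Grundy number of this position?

19

Bitwise XOR of the heap sizes:
  11001  (25)
  01010  (10)
  -----
  10011  (19)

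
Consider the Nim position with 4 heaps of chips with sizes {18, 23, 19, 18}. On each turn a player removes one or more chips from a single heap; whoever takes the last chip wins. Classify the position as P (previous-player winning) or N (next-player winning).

Bitwise XOR of the heap sizes:
  10010  (18)
  10111  (23)
  10011  (19)
  10010  (18)
  -----
  00100  (4)
The nim-sum is 4 ≠ 0, so this is an N-position: the player to move can win.

N-position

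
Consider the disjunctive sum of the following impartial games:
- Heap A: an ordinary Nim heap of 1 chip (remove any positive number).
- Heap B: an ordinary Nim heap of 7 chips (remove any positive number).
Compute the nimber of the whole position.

Heap A is a plain Nim heap of size 1, so its Grundy value is 1.
Heap B is a plain Nim heap of size 7, so its Grundy value is 7.
By the Sprague-Grundy theorem, the Grundy value of a sum of independent games is the XOR of the component values.
Combined value = 1 ⊕ 7 = 6.

6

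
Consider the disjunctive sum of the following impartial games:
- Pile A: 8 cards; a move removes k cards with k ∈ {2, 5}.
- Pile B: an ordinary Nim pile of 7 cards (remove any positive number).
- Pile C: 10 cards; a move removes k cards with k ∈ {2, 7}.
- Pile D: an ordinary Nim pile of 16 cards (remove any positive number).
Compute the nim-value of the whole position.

Grundy values for pile A (subtraction set {2, 5}):
k:     0  1  2  3  4  5  6  7  8
g(k):  0  0  1  1  0  2  1  0  0
So g(8) = 0.
Pile B is a plain Nim pile of size 7, so its Grundy value is 7.
For pile C, compute g(0), g(1), … with moves {2, 7}:
k:     0  1  2  3  4  5  6  7  8  9 10
g(k):  0  0  1  1  0  0  1  1  2  0  0
So g(10) = 0.
Pile D is a plain Nim pile of size 16, so its Grundy value is 16.
The value of a disjunctive sum is the nim-sum of the parts.
Combined value = 0 ⊕ 7 ⊕ 0 ⊕ 16 = 23.

23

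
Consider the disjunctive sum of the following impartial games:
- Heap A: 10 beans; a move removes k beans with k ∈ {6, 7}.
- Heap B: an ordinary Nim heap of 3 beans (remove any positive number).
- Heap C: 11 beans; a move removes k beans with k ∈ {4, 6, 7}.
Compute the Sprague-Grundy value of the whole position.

Grundy values for heap A (subtraction set {6, 7}):
g(0) = mex{} = 0
g(1) = mex{} = 0
g(2) = mex{} = 0
g(3) = mex{} = 0
g(4) = mex{} = 0
g(5) = mex{} = 0
g(6) = mex{0} = 1
g(7) = mex{0} = 1
g(8) = mex{0} = 1
g(9) = mex{0} = 1
g(10) = mex{0} = 1
So g(10) = 1.
Heap B is a plain Nim heap of size 3, so its Grundy value is 3.
For heap C, compute g(0), g(1), … with moves {4, 6, 7}:
g(0) = mex{} = 0
g(1) = mex{} = 0
g(2) = mex{} = 0
g(3) = mex{} = 0
g(4) = mex{0} = 1
g(5) = mex{0} = 1
g(6) = mex{0} = 1
g(7) = mex{0} = 1
g(8) = mex{0,1} = 2
g(9) = mex{0,1} = 2
g(10) = mex{0,1} = 2
g(11) = mex{1} = 0
So g(11) = 0.
By the Sprague-Grundy theorem, the Grundy value of a sum of independent games is the XOR of the component values.
Combined value = 1 ⊕ 3 ⊕ 0 = 2.

2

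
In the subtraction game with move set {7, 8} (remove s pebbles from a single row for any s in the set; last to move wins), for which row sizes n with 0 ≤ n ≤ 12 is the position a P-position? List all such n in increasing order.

0, 1, 2, 3, 4, 5, 6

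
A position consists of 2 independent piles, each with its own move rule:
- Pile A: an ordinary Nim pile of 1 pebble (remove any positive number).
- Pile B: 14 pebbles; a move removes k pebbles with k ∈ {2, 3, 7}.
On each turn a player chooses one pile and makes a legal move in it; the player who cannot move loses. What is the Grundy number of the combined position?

Pile A is a plain Nim pile of size 1, so its Grundy value is 1.
Build the Grundy sequence for pile B with g(k) = mex{g(k−s) : s ∈ {2, 3, 7}, s ≤ k}:
g(0) = mex{} = 0
g(1) = mex{} = 0
g(2) = mex{0} = 1
g(3) = mex{0} = 1
g(4) = mex{0,1} = 2
g(5) = mex{1} = 0
g(6) = mex{1,2} = 0
g(7) = mex{0,2} = 1
g(8) = mex{0} = 1
g(9) = mex{0,1} = 2
g(10) = mex{1} = 0
g(11) = mex{1,2} = 0
g(12) = mex{0,2} = 1
g(13) = mex{0} = 1
g(14) = mex{0,1} = 2
So g(14) = 2.
The value of a disjunctive sum is the nim-sum of the parts.
Combined value = 1 ⊕ 2 = 3.

3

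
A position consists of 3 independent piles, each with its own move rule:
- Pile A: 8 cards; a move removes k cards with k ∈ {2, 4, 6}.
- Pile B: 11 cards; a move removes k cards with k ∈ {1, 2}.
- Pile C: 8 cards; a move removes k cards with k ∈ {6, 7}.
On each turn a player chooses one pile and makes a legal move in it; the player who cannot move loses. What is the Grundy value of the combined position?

3

Grundy values for pile A (subtraction set {2, 4, 6}):
k:     0  1  2  3  4  5  6  7  8
g(k):  0  0  1  1  2  2  3  3  0
So g(8) = 0.
For pile B, compute g(0), g(1), … with moves {1, 2}:
g(0) = mex{} = 0
g(1) = mex{0} = 1
g(2) = mex{0,1} = 2
g(3) = mex{1,2} = 0
g(4) = mex{0,2} = 1
g(5) = mex{0,1} = 2
g(6) = mex{1,2} = 0
g(7) = mex{0,2} = 1
g(8) = mex{0,1} = 2
g(9) = mex{1,2} = 0
g(10) = mex{0,2} = 1
g(11) = mex{0,1} = 2
So g(11) = 2.
For pile C, compute g(0), g(1), … with moves {6, 7}:
k:     0  1  2  3  4  5  6  7  8
g(k):  0  0  0  0  0  0  1  1  1
So g(8) = 1.
The value of a disjunctive sum is the nim-sum of the parts.
Combined value = 0 ⊕ 2 ⊕ 1 = 3.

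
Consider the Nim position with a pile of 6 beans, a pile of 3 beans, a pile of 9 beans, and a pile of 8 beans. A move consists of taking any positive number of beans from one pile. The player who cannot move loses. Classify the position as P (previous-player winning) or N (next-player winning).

Write each in binary and XOR column by column:
  0110  (6)
  0011  (3)
  1001  (9)
  1000  (8)
  ----
  0100  (4)
The nim-sum is 4 ≠ 0, so this is an N-position: the player to move can win.

N-position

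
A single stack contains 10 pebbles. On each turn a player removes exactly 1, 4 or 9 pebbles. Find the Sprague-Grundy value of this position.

Grundy values for subtraction set {1, 4, 9}:
k:     0  1  2  3  4  5  6  7  8  9 10
g(k):  0  1  0  1  2  0  1  0  1  2  0
So g(10) = 0.

0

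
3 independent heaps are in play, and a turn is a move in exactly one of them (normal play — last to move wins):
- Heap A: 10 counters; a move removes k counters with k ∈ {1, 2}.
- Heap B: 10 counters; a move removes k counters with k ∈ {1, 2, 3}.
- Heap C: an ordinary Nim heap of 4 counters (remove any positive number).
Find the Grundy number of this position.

7

For heap A, compute g(0), g(1), … with moves {1, 2}:
g(0) = mex{} = 0
g(1) = mex{0} = 1
g(2) = mex{0,1} = 2
g(3) = mex{1,2} = 0
g(4) = mex{0,2} = 1
g(5) = mex{0,1} = 2
g(6) = mex{1,2} = 0
g(7) = mex{0,2} = 1
g(8) = mex{0,1} = 2
g(9) = mex{1,2} = 0
g(10) = mex{0,2} = 1
So g(10) = 1.
Grundy values for heap B (subtraction set {1, 2, 3}):
g(0) = mex{} = 0
g(1) = mex{0} = 1
g(2) = mex{0,1} = 2
g(3) = mex{0,1,2} = 3
g(4) = mex{1,2,3} = 0
g(5) = mex{0,2,3} = 1
g(6) = mex{0,1,3} = 2
g(7) = mex{0,1,2} = 3
g(8) = mex{1,2,3} = 0
g(9) = mex{0,2,3} = 1
g(10) = mex{0,1,3} = 2
So g(10) = 2.
Heap C is a plain Nim heap of size 4, so its Grundy value is 4.
By the Sprague-Grundy theorem, the Grundy value of a sum of independent games is the XOR of the component values.
Combined value = 1 ⊕ 2 ⊕ 4 = 7.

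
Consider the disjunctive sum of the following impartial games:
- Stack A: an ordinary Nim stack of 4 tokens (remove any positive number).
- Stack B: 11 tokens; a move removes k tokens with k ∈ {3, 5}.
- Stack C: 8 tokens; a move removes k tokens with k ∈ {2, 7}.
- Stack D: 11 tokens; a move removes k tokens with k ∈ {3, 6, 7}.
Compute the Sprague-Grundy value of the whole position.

7

Stack A is a plain Nim stack of size 4, so its Grundy value is 4.
For stack B, compute g(0), g(1), … with moves {3, 5}:
k:     0  1  2  3  4  5  6  7  8  9 10 11
g(k):  0  0  0  1  1  1  2  2  0  0  0  1
So g(11) = 1.
Grundy values for stack C (subtraction set {2, 7}):
g(0) = mex{} = 0
g(1) = mex{} = 0
g(2) = mex{0} = 1
g(3) = mex{0} = 1
g(4) = mex{1} = 0
g(5) = mex{1} = 0
g(6) = mex{0} = 1
g(7) = mex{0} = 1
g(8) = mex{0,1} = 2
So g(8) = 2.
For stack D, compute g(0), g(1), … with moves {3, 6, 7}:
g(0) = mex{} = 0
g(1) = mex{} = 0
g(2) = mex{} = 0
g(3) = mex{0} = 1
g(4) = mex{0} = 1
g(5) = mex{0} = 1
g(6) = mex{0,1} = 2
g(7) = mex{0,1} = 2
g(8) = mex{0,1} = 2
g(9) = mex{0,1,2} = 3
g(10) = mex{1,2} = 0
g(11) = mex{1,2} = 0
So g(11) = 0.
By the Sprague-Grundy theorem, the Grundy value of a sum of independent games is the XOR of the component values.
Combined value = 4 ⊕ 1 ⊕ 2 ⊕ 0 = 7.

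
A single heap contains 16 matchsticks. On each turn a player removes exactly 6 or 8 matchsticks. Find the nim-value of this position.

Build the Grundy sequence with g(k) = mex{g(k−s) : s ∈ {6, 8}, s ≤ k}:
k:     0  1  2  3  4  5  6  7  8  9 10 11 12 13 14 15 16
g(k):  0  0  0  0  0  0  1  1  1  1  1  1  2  2  0  0  0
So g(16) = 0.

0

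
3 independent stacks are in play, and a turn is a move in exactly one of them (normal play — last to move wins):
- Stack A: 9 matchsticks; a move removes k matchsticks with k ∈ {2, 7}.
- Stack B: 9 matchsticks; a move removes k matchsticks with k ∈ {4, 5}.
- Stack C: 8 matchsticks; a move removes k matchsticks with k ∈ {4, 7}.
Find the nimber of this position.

Build the Grundy sequence for stack A with g(k) = mex{g(k−s) : s ∈ {2, 7}, s ≤ k}:
k:     0  1  2  3  4  5  6  7  8  9
g(k):  0  0  1  1  0  0  1  1  2  0
So g(9) = 0.
Build the Grundy sequence for stack B with g(k) = mex{g(k−s) : s ∈ {4, 5}, s ≤ k}:
k:     0  1  2  3  4  5  6  7  8  9
g(k):  0  0  0  0  1  1  1  1  2  0
So g(9) = 0.
Build the Grundy sequence for stack C with g(k) = mex{g(k−s) : s ∈ {4, 7}, s ≤ k}:
g(0) = mex{} = 0
g(1) = mex{} = 0
g(2) = mex{} = 0
g(3) = mex{} = 0
g(4) = mex{0} = 1
g(5) = mex{0} = 1
g(6) = mex{0} = 1
g(7) = mex{0} = 1
g(8) = mex{0,1} = 2
So g(8) = 2.
By the Sprague-Grundy theorem, the Grundy value of a sum of independent games is the XOR of the component values.
Combined value = 0 ⊕ 0 ⊕ 2 = 2.

2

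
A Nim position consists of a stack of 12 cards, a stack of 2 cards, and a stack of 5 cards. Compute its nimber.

11

Compute the nim-sum pairwise:
12 ⊕ 2 = 14
14 ⊕ 5 = 11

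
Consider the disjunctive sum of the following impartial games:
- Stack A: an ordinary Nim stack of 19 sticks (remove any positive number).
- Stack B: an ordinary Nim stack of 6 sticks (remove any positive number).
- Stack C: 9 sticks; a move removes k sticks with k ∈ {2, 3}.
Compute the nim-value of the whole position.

Stack A is a plain Nim stack of size 19, so its Grundy value is 19.
Stack B is a plain Nim stack of size 6, so its Grundy value is 6.
Grundy values for stack C (subtraction set {2, 3}):
g(0) = mex{} = 0
g(1) = mex{} = 0
g(2) = mex{0} = 1
g(3) = mex{0} = 1
g(4) = mex{0,1} = 2
g(5) = mex{1} = 0
g(6) = mex{1,2} = 0
g(7) = mex{0,2} = 1
g(8) = mex{0} = 1
g(9) = mex{0,1} = 2
So g(9) = 2.
By the Sprague-Grundy theorem, the Grundy value of a sum of independent games is the XOR of the component values.
Combined value = 19 XOR 6 XOR 2 = 23.

23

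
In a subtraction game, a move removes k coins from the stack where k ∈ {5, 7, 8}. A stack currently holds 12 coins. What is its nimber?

2

Compute g(0), g(1), … for moves {5, 7, 8}:
g(0) = mex{} = 0
g(1) = mex{} = 0
g(2) = mex{} = 0
g(3) = mex{} = 0
g(4) = mex{} = 0
g(5) = mex{0} = 1
g(6) = mex{0} = 1
g(7) = mex{0} = 1
g(8) = mex{0} = 1
g(9) = mex{0} = 1
g(10) = mex{0,1} = 2
g(11) = mex{0,1} = 2
g(12) = mex{0,1} = 2
So g(12) = 2.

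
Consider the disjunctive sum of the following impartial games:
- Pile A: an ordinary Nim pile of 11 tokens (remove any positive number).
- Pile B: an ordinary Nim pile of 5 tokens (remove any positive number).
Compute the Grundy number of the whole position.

14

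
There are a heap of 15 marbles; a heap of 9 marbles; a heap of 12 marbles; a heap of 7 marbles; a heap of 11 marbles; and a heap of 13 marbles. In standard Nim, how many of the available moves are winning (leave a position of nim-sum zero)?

Nim-sum: 15 XOR 9 XOR 12 XOR 7 XOR 11 XOR 13 = 11.
The overall nim-sum is X = 11. A heap of size p has a winning move iff p XOR X < p (reduce it to p XOR X).
  15: 15 XOR 11 = 4 < 15 — winning move (to 4).
  9: 9 XOR 11 = 2 < 9 — winning move (to 2).
  12: 12 XOR 11 = 7 < 12 — winning move (to 7).
  7: 7 XOR 11 = 12 ≥ 7 — no move.
  11: 11 XOR 11 = 0 < 11 — winning move (to 0).
  13: 13 XOR 11 = 6 < 13 — winning move (to 6).
That gives 5 winning moves.

5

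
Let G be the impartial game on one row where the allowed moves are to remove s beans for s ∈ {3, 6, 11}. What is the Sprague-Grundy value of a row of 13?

Grundy values for subtraction set {3, 6, 11}:
k:     0  1  2  3  4  5  6  7  8  9 10 11 12 13
g(k):  0  0  0  1  1  1  2  2  2  0  0  3  1  1
So g(13) = 1.

1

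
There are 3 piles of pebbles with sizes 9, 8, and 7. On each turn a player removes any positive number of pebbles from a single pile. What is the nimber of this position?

6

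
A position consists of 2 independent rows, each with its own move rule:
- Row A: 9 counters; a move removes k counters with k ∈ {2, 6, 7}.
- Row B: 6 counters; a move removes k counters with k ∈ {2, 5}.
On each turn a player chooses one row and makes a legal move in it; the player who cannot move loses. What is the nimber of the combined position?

1

Grundy values for row A (subtraction set {2, 6, 7}):
g(0) = mex{} = 0
g(1) = mex{} = 0
g(2) = mex{0} = 1
g(3) = mex{0} = 1
g(4) = mex{1} = 0
g(5) = mex{1} = 0
g(6) = mex{0} = 1
g(7) = mex{0} = 1
g(8) = mex{0,1} = 2
g(9) = mex{1} = 0
So g(9) = 0.
For row B, compute g(0), g(1), … with moves {2, 5}:
g(0) = mex{} = 0
g(1) = mex{} = 0
g(2) = mex{0} = 1
g(3) = mex{0} = 1
g(4) = mex{1} = 0
g(5) = mex{0,1} = 2
g(6) = mex{0} = 1
So g(6) = 1.
By the Sprague-Grundy theorem, the Grundy value of a sum of independent games is the XOR of the component values.
Combined value = 0 ⊕ 1 = 1.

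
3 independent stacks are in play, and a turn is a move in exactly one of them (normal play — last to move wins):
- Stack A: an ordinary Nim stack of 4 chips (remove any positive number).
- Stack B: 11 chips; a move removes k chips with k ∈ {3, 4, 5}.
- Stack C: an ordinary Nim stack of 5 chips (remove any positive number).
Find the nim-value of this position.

Stack A is a plain Nim stack of size 4, so its Grundy value is 4.
Grundy values for stack B (subtraction set {3, 4, 5}):
g(0) = mex{} = 0
g(1) = mex{} = 0
g(2) = mex{} = 0
g(3) = mex{0} = 1
g(4) = mex{0} = 1
g(5) = mex{0} = 1
g(6) = mex{0,1} = 2
g(7) = mex{0,1} = 2
g(8) = mex{1} = 0
g(9) = mex{1,2} = 0
g(10) = mex{1,2} = 0
g(11) = mex{0,2} = 1
So g(11) = 1.
Stack C is a plain Nim stack of size 5, so its Grundy value is 5.
The value of a disjunctive sum is the nim-sum of the parts.
Combined value = 4 ⊕ 1 ⊕ 5 = 0.

0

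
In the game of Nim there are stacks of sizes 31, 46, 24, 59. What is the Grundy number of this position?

18

Write each in binary and XOR column by column:
  011111  (31)
  101110  (46)
  011000  (24)
  111011  (59)
  ------
  010010  (18)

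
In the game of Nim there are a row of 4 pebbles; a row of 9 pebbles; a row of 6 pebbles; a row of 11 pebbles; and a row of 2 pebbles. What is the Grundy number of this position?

2

Nim-sum: 4 XOR 9 XOR 6 XOR 11 XOR 2 = 2.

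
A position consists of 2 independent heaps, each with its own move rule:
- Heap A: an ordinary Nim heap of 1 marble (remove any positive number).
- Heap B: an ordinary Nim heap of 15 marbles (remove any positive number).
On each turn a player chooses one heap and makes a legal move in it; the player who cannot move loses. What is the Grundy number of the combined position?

14

Heap A is a plain Nim heap of size 1, so its Grundy value is 1.
Heap B is a plain Nim heap of size 15, so its Grundy value is 15.
The value of a disjunctive sum is the nim-sum of the parts.
Combined value = 1 ⊕ 15 = 14.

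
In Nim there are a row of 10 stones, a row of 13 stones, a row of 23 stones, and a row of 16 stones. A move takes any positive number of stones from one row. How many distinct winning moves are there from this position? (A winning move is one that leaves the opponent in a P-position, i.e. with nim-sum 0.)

0

Nim-sum: 10 XOR 13 XOR 23 XOR 16 = 0.
The nim-sum is already 0, so every move leaves a nonzero nim-sum — there are no winning moves.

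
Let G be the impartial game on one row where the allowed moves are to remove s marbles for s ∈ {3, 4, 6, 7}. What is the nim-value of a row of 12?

Compute g(0), g(1), … for moves {3, 4, 6, 7}:
k:     0  1  2  3  4  5  6  7  8  9 10 11 12
g(k):  0  0  0  1  1  1  2  2  2  3  0  0  0
So g(12) = 0.

0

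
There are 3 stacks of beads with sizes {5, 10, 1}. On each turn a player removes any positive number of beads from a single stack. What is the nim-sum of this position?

Compute the nim-sum pairwise:
5 ⊕ 10 = 15
15 ⊕ 1 = 14

14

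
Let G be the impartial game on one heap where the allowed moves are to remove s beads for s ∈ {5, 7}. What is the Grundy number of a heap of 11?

Grundy values for subtraction set {5, 7}:
g(0) = mex{} = 0
g(1) = mex{} = 0
g(2) = mex{} = 0
g(3) = mex{} = 0
g(4) = mex{} = 0
g(5) = mex{0} = 1
g(6) = mex{0} = 1
g(7) = mex{0} = 1
g(8) = mex{0} = 1
g(9) = mex{0} = 1
g(10) = mex{0,1} = 2
g(11) = mex{0,1} = 2
So g(11) = 2.

2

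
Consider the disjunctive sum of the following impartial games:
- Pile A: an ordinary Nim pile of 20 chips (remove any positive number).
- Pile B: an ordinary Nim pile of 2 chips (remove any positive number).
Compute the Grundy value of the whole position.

Pile A is a plain Nim pile of size 20, so its Grundy value is 20.
Pile B is a plain Nim pile of size 2, so its Grundy value is 2.
By the Sprague-Grundy theorem, the Grundy value of a sum of independent games is the XOR of the component values.
Combined value = 20 ⊕ 2 = 22.

22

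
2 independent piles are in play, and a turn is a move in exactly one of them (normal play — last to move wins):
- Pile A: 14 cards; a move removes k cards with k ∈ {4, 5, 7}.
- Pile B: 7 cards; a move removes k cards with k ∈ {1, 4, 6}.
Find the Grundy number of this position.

0

For pile A, compute g(0), g(1), … with moves {4, 5, 7}:
g(0) = mex{} = 0
g(1) = mex{} = 0
g(2) = mex{} = 0
g(3) = mex{} = 0
g(4) = mex{0} = 1
g(5) = mex{0} = 1
g(6) = mex{0} = 1
g(7) = mex{0} = 1
g(8) = mex{0,1} = 2
g(9) = mex{0,1} = 2
g(10) = mex{0,1} = 2
g(11) = mex{1} = 0
g(12) = mex{1,2} = 0
g(13) = mex{1,2} = 0
g(14) = mex{1,2} = 0
So g(14) = 0.
For pile B, compute g(0), g(1), … with moves {1, 4, 6}:
k:     0  1  2  3  4  5  6  7
g(k):  0  1  0  1  2  0  1  0
So g(7) = 0.
By the Sprague-Grundy theorem, the Grundy value of a sum of independent games is the XOR of the component values.
Combined value = 0 XOR 0 = 0.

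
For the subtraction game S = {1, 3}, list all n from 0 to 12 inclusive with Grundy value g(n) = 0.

0, 2, 4, 6, 8, 10, 12

Build the Grundy sequence with g(k) = mex{g(k−s) : s ∈ {1, 3}, s ≤ k}:
k:     0  1  2  3  4  5  6  7  8  9 10 11 12
g(k):  0  1  0  1  0  1  0  1  0  1  0  1  0
The P-positions (g = 0) in 0..12 are 0, 2, 4, 6, 8, 10, 12.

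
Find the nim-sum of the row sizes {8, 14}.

6

Nim-sum: 8 ⊕ 14 = 6.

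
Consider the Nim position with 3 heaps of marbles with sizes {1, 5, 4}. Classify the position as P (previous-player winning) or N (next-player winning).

In binary:
  001  (1)
  101  (5)
  100  (4)
  ---
  000  (0)
The nim-sum is 0, so this is a P-position: the player to move is in a losing position under optimal play.

P-position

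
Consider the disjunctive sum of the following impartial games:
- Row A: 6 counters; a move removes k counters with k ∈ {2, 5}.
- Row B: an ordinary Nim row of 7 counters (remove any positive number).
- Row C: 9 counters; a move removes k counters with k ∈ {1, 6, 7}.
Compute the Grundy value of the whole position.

5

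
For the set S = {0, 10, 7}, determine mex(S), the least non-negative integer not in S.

1

0 is in the set but 1 is not, so the mex is 1.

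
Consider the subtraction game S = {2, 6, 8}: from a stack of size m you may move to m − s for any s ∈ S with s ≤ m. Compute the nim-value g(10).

3

Compute g(0), g(1), … for moves {2, 6, 8}:
g(0) = mex{} = 0
g(1) = mex{} = 0
g(2) = mex{0} = 1
g(3) = mex{0} = 1
g(4) = mex{1} = 0
g(5) = mex{1} = 0
g(6) = mex{0} = 1
g(7) = mex{0} = 1
g(8) = mex{0,1} = 2
g(9) = mex{0,1} = 2
g(10) = mex{0,1,2} = 3
So g(10) = 3.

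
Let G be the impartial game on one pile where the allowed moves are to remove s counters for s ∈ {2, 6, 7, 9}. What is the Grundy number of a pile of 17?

1

Build the Grundy sequence with g(k) = mex{g(k−s) : s ∈ {2, 6, 7, 9}, s ≤ k}:
k:     0  1  2  3  4  5  6  7  8  9 10 11 12 13 14 15 16 17
g(k):  0  0  1  1  0  0  1  1  2  2  3  3  2  2  3  0  0  1
So g(17) = 1.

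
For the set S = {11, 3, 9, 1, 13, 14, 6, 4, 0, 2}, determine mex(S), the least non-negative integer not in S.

5

The values 0, 1, 2, 3, 4 are all present; 5 is the first non-negative integer missing from the set.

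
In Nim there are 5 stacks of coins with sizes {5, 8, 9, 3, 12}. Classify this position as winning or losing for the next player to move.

Nim-sum: 5 XOR 8 XOR 9 XOR 3 XOR 12 = 11.
The nim-sum is 11 ≠ 0, so this is an N-position: the player to move can win.

Winning position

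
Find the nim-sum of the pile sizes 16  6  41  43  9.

Nim-sum: 16 XOR 6 XOR 41 XOR 43 XOR 9 = 29.

29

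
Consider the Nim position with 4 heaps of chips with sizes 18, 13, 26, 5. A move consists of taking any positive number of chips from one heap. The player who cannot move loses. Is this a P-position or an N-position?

P-position

Nim-sum: 18 ⊕ 13 ⊕ 26 ⊕ 5 = 0.
The nim-sum is 0, so this is a P-position: the player to move is in a losing position under optimal play.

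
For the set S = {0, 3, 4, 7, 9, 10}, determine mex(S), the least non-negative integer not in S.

0 is in the set but 1 is not, so the mex is 1.

1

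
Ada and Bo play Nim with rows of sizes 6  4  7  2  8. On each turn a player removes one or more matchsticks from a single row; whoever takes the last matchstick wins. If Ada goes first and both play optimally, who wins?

Compute the nim-sum pairwise:
6 ^ 4 = 2
2 ^ 7 = 5
5 ^ 2 = 7
7 ^ 8 = 15
The nim-sum is 15 ≠ 0, so this is an N-position: the player to move can win; Ada has a winning move.

Ada wins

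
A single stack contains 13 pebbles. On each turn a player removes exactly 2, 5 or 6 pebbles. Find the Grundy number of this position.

Build the Grundy sequence with g(k) = mex{g(k−s) : s ∈ {2, 5, 6}, s ≤ k}:
k:     0  1  2  3  4  5  6  7  8  9 10 11 12 13
g(k):  0  0  1  1  0  2  1  3  0  2  1  0  0  1
So g(13) = 1.

1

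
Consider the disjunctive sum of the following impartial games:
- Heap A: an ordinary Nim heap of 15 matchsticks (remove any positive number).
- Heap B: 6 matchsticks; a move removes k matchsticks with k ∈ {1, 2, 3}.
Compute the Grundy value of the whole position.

13

Heap A is a plain Nim heap of size 15, so its Grundy value is 15.
Grundy values for heap B (subtraction set {1, 2, 3}):
g(0) = mex{} = 0
g(1) = mex{0} = 1
g(2) = mex{0,1} = 2
g(3) = mex{0,1,2} = 3
g(4) = mex{1,2,3} = 0
g(5) = mex{0,2,3} = 1
g(6) = mex{0,1,3} = 2
So g(6) = 2.
By the Sprague-Grundy theorem, the Grundy value of a sum of independent games is the XOR of the component values.
Combined value = 15 XOR 2 = 13.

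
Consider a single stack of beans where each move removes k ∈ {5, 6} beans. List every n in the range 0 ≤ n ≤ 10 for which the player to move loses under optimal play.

0, 1, 2, 3, 4

Build the Grundy sequence with g(k) = mex{g(k−s) : s ∈ {5, 6}, s ≤ k}:
k:     0  1  2  3  4  5  6  7  8  9 10
g(k):  0  0  0  0  0  1  1  1  1  1  2
The P-positions (g = 0) in 0..10 are 0, 1, 2, 3, 4.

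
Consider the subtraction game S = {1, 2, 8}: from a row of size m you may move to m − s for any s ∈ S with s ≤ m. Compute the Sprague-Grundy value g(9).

0

Compute g(0), g(1), … for moves {1, 2, 8}:
k:     0  1  2  3  4  5  6  7  8  9
g(k):  0  1  2  0  1  2  0  1  2  0
So g(9) = 0.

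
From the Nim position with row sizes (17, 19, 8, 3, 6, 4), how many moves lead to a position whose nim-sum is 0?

1

Nim-sum: 17 ⊕ 19 ⊕ 8 ⊕ 3 ⊕ 6 ⊕ 4 = 11.
The overall nim-sum is X = 11. A row of size p has a winning move iff p XOR X < p (reduce it to p XOR X).
  17: 17 XOR 11 = 26 ≥ 17 — no move.
  19: 19 XOR 11 = 24 ≥ 19 — no move.
  8: 8 XOR 11 = 3 < 8 — winning move (to 3).
  3: 3 XOR 11 = 8 ≥ 3 — no move.
  6: 6 XOR 11 = 13 ≥ 6 — no move.
  4: 4 XOR 11 = 15 ≥ 4 — no move.
That gives 1 winning move.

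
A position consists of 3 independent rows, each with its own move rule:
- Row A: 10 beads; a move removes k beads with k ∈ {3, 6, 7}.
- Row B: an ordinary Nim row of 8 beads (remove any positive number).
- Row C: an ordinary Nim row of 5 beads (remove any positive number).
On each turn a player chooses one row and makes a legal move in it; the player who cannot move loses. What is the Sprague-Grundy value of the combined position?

Grundy values for row A (subtraction set {3, 6, 7}):
k:     0  1  2  3  4  5  6  7  8  9 10
g(k):  0  0  0  1  1  1  2  2  2  3  0
So g(10) = 0.
Row B is a plain Nim row of size 8, so its Grundy value is 8.
Row C is a plain Nim row of size 5, so its Grundy value is 5.
The value of a disjunctive sum is the nim-sum of the parts.
Combined value = 0 ⊕ 8 ⊕ 5 = 13.

13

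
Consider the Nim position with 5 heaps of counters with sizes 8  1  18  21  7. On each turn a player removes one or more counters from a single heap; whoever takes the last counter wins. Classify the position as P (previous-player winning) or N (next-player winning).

N-position

Compute the nim-sum pairwise:
8 ^ 1 = 9
9 ^ 18 = 27
27 ^ 21 = 14
14 ^ 7 = 9
The nim-sum is 9 ≠ 0, so this is an N-position: the player to move can win.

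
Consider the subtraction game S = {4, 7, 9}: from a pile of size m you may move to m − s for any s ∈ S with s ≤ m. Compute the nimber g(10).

Grundy values for subtraction set {4, 7, 9}:
k:     0  1  2  3  4  5  6  7  8  9 10
g(k):  0  0  0  0  1  1  1  1  2  2  2
So g(10) = 2.

2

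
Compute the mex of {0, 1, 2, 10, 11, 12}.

The values 0, 1, 2 are all present; 3 is the first non-negative integer missing from the set.

3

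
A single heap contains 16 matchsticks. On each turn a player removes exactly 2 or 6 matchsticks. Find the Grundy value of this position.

0

Compute g(0), g(1), … for moves {2, 6}:
k:     0  1  2  3  4  5  6  7  8  9 10 11 12 13 14 15 16
g(k):  0  0  1  1  0  0  1  1  0  0  1  1  0  0  1  1  0
So g(16) = 0.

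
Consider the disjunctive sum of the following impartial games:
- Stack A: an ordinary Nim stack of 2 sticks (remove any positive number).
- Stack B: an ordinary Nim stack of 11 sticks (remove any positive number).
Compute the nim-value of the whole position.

Stack A is a plain Nim stack of size 2, so its Grundy value is 2.
Stack B is a plain Nim stack of size 11, so its Grundy value is 11.
The value of a disjunctive sum is the nim-sum of the parts.
Combined value = 2 XOR 11 = 9.

9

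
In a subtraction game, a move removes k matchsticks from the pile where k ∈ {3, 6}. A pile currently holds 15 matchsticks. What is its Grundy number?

2

Compute g(0), g(1), … for moves {3, 6}:
k:     0  1  2  3  4  5  6  7  8  9 10 11 12 13 14 15
g(k):  0  0  0  1  1  1  2  2  2  0  0  0  1  1  1  2
So g(15) = 2.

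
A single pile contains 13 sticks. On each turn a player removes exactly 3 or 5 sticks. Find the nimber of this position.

Build the Grundy sequence with g(k) = mex{g(k−s) : s ∈ {3, 5}, s ≤ k}:
g(0) = mex{} = 0
g(1) = mex{} = 0
g(2) = mex{} = 0
g(3) = mex{0} = 1
g(4) = mex{0} = 1
g(5) = mex{0} = 1
g(6) = mex{0,1} = 2
g(7) = mex{0,1} = 2
g(8) = mex{1} = 0
g(9) = mex{1,2} = 0
g(10) = mex{1,2} = 0
g(11) = mex{0,2} = 1
g(12) = mex{0,2} = 1
g(13) = mex{0} = 1
So g(13) = 1.

1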